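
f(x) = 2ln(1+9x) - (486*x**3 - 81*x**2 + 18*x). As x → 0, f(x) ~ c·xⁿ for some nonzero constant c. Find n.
4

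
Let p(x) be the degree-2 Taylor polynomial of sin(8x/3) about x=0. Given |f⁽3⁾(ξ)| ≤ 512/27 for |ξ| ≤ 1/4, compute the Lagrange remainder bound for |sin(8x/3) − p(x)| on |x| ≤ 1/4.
4/81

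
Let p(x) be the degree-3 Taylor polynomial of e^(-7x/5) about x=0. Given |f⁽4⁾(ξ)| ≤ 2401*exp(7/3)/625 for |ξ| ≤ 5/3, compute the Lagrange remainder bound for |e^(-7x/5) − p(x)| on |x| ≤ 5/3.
2401*exp(7/3)/1944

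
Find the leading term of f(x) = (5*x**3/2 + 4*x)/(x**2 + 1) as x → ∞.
5*x/2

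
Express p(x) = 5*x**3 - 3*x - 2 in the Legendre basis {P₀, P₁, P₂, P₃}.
(-2)P₀ + (2)P₃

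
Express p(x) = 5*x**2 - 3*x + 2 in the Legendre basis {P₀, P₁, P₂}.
(11/3)P₀ + (-3)P₁ + (10/3)P₂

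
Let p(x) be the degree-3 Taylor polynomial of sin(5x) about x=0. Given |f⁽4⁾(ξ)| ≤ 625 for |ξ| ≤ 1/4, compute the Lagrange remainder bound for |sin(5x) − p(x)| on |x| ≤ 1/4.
625/6144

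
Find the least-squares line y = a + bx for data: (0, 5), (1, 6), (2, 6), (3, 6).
a = 53/10, b = 3/10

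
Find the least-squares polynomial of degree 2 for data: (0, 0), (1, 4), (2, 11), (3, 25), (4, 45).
13/35 + (-3/70)x + (39/14)x²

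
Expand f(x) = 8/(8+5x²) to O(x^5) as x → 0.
1 - 5*x**2/8 + 25*x**4/64 + O(x**5)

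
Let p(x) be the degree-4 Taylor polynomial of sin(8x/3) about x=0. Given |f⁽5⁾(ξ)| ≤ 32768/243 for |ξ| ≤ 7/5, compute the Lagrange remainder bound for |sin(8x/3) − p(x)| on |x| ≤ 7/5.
68841472/11390625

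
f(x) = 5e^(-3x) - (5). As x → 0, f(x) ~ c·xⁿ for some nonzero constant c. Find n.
1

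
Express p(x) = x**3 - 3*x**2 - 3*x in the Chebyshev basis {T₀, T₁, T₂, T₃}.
(-3/2)T₀ + (-9/4)T₁ + (-3/2)T₂ + (1/4)T₃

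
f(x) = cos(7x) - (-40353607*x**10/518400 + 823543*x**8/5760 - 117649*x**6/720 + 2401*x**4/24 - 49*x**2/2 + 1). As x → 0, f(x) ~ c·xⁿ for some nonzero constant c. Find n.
12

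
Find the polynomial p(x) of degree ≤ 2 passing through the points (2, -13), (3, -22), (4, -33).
-x**2 - 4*x - 1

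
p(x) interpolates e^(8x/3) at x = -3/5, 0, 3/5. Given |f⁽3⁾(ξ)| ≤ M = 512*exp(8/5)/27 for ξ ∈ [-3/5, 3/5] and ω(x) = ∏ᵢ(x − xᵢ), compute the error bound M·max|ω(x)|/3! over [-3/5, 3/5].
512*sqrt(3)*exp(8/5)/3375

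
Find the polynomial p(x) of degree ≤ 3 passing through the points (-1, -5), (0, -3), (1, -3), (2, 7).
2*x**3 - x**2 - x - 3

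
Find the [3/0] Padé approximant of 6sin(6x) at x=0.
-216*x**3 + 36*x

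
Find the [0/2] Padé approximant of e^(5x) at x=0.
1/(25*x**2/2 - 5*x + 1)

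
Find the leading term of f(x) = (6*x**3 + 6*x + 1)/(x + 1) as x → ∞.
6*x**2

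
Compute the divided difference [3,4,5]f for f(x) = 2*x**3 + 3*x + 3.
24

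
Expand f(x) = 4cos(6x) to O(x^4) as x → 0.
4 - 72*x**2 + O(x**4)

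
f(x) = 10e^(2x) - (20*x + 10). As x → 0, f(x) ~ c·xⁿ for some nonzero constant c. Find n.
2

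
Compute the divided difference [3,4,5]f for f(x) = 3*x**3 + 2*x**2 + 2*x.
38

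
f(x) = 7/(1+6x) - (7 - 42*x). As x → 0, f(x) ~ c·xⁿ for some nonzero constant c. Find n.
2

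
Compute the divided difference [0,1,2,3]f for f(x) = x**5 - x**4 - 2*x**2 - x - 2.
19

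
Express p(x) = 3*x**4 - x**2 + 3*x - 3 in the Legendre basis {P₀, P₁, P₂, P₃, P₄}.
(-41/15)P₀ + (3)P₁ + (22/21)P₂ + (24/35)P₄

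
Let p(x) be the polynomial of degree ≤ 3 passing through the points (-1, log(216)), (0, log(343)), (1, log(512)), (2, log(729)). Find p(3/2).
log(2304*2**(5/8)*21**(1/16)/7)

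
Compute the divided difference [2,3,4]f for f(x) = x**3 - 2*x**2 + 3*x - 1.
7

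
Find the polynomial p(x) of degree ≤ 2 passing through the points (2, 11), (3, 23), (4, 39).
2*x**2 + 2*x - 1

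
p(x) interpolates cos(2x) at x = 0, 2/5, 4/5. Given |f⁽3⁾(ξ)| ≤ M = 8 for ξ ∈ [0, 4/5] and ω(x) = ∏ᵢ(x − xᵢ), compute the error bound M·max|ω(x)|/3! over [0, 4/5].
64*sqrt(3)/3375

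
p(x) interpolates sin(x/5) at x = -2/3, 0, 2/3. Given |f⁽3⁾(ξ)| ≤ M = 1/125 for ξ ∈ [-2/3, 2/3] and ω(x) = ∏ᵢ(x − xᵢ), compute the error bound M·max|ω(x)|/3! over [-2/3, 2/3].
8*sqrt(3)/91125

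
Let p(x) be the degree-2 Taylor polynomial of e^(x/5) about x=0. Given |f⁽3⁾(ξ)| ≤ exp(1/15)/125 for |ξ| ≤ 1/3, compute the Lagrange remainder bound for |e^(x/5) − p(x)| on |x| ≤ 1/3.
exp(1/15)/20250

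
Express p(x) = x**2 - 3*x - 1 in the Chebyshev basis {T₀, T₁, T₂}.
(-1/2)T₀ + (-3)T₁ + (1/2)T₂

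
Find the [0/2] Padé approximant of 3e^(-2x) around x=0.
3/(2*x**2 + 2*x + 1)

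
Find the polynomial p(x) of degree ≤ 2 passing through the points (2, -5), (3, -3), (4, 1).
x**2 - 3*x - 3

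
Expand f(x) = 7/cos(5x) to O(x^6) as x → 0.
7 + 175*x**2/2 + 21875*x**4/24 + O(x**6)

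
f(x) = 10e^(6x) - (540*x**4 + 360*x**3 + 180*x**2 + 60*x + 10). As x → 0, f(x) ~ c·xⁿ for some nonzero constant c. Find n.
5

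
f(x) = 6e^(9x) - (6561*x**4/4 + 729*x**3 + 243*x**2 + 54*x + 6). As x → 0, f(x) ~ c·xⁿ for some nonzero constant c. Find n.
5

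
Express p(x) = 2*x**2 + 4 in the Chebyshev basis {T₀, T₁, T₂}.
(5)T₀ + T₂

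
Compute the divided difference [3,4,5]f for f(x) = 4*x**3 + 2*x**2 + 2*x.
50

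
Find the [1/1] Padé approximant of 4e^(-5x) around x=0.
(4 - 10*x)/(5*x/2 + 1)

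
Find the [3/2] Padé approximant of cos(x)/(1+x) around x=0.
(7*x**3/12 - 7*x**2/12 - x + 1)/(1 - 13*x**2/12)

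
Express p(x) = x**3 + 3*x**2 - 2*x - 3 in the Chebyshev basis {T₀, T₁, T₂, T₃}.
(-3/2)T₀ + (-5/4)T₁ + (3/2)T₂ + (1/4)T₃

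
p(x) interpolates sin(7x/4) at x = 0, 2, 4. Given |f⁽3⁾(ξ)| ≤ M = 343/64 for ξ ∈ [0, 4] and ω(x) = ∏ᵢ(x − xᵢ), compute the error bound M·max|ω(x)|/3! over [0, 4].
343*sqrt(3)/216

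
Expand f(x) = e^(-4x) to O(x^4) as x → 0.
1 - 4*x + 8*x**2 - 32*x**3/3 + O(x**4)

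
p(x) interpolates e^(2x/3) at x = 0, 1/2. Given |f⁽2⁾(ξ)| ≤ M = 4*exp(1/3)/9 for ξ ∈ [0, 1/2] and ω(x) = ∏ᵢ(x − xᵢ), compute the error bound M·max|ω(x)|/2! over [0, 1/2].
exp(1/3)/72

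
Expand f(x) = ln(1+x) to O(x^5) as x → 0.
x - x**2/2 + x**3/3 - x**4/4 + O(x**5)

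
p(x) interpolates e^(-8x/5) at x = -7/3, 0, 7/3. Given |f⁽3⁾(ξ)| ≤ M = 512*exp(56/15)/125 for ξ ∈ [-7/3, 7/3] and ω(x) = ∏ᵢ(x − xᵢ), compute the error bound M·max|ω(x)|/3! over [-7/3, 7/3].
175616*sqrt(3)*exp(56/15)/91125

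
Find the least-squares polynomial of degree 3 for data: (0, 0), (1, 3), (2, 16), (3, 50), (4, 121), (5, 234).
19/126 + (815/756)x + (-121/252)x² + (52/27)x³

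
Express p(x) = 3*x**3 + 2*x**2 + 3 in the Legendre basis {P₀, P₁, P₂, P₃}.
(11/3)P₀ + (9/5)P₁ + (4/3)P₂ + (6/5)P₃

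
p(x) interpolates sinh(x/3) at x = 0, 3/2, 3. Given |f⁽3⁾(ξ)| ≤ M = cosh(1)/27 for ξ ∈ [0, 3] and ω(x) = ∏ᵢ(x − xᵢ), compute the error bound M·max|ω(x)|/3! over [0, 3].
sqrt(3)*cosh(1)/216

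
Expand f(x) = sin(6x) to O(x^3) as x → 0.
6*x + O(x**3)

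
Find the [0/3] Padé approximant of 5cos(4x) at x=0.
5/(8*x**2 + 1)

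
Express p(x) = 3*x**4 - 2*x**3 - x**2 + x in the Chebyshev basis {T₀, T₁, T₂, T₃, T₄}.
(5/8)T₀ + (-1/2)T₁ + T₂ + (-1/2)T₃ + (3/8)T₄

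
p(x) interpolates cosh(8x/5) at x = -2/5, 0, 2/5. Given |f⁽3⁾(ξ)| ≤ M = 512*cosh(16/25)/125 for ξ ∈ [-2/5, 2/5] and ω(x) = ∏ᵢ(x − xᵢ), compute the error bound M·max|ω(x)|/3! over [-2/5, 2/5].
4096*sqrt(3)*cosh(16/25)/421875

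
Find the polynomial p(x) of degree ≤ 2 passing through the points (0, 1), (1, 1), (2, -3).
-2*x**2 + 2*x + 1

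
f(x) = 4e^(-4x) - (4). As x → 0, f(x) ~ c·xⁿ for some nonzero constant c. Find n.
1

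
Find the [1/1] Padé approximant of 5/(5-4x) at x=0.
1/(1 - 4*x/5)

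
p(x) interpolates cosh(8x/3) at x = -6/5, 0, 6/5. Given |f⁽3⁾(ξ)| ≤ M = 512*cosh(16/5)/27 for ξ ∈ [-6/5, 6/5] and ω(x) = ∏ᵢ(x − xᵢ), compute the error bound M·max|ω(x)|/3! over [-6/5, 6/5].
4096*sqrt(3)*cosh(16/5)/3375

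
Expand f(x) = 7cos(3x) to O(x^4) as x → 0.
7 - 63*x**2/2 + O(x**4)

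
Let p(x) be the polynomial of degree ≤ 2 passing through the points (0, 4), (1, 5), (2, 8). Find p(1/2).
17/4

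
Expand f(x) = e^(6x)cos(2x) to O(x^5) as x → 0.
1 + 6*x + 16*x**2 + 24*x**3 + 56*x**4/3 + O(x**5)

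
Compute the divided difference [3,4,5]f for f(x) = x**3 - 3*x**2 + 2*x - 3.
9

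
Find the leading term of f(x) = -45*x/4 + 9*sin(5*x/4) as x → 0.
-375*x**3/128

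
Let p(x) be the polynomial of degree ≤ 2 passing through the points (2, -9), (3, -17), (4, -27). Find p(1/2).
-3/4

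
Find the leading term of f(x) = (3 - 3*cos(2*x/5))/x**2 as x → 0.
6/25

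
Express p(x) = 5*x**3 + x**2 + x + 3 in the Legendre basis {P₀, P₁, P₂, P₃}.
(10/3)P₀ + (4)P₁ + (2/3)P₂ + (2)P₃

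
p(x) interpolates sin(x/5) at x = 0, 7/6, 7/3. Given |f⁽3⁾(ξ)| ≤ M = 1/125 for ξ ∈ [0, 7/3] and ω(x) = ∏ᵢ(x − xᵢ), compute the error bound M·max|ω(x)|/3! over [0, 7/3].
343*sqrt(3)/729000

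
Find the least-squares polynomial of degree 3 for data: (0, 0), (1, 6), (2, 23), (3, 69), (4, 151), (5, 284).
23/126 + (1843/756)x + (40/63)x² + (221/108)x³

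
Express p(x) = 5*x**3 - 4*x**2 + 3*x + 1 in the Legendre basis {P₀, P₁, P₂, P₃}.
(-1/3)P₀ + (6)P₁ + (-8/3)P₂ + (2)P₃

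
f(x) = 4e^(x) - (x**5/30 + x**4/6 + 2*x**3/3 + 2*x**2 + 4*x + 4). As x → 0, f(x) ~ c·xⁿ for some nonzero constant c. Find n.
6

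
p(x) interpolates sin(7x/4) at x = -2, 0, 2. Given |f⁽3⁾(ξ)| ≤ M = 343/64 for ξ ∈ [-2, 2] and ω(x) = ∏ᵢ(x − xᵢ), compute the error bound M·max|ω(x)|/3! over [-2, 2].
343*sqrt(3)/216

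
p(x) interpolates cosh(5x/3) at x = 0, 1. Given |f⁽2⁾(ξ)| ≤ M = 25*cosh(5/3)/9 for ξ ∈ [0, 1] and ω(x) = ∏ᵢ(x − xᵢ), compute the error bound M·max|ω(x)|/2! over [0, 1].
25*cosh(5/3)/72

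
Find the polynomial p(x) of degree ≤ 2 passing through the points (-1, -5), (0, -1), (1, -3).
-3*x**2 + x - 1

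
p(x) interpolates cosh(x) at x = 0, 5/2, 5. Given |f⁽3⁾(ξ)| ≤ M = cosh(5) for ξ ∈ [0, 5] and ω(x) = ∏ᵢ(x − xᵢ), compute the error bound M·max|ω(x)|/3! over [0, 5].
125*sqrt(3)*cosh(5)/216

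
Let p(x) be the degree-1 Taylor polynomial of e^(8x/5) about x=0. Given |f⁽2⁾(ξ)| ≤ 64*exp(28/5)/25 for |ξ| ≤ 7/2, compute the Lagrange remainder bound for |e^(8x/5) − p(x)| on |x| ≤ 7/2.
392*exp(28/5)/25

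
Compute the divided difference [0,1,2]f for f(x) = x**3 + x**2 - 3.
4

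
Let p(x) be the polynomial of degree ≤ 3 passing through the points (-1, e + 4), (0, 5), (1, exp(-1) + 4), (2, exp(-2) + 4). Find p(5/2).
5*(-7*e + 7 + (17 - e)*exp(2))*exp(-2)/16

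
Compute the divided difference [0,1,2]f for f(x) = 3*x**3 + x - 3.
9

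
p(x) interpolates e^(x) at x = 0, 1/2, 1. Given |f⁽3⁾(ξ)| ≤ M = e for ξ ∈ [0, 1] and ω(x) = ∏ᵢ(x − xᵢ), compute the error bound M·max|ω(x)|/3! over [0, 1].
sqrt(3)*e/216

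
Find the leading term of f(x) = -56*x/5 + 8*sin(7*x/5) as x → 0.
-1372*x**3/375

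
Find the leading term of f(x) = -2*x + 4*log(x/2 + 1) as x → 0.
-x**2/2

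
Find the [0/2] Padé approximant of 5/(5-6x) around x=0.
1/(1 - 6*x/5)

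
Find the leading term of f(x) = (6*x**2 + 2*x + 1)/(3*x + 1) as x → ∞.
2*x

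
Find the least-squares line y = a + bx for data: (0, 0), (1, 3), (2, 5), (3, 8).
a = 1/10, b = 13/5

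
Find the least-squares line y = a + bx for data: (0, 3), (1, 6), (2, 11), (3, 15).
a = 13/5, b = 41/10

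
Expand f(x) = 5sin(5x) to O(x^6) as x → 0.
25*x - 625*x**3/6 + 3125*x**5/24 + O(x**6)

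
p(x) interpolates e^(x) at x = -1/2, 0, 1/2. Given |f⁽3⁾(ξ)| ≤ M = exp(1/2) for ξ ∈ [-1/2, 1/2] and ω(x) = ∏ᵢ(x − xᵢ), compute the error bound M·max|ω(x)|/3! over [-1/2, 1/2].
sqrt(3)*exp(1/2)/216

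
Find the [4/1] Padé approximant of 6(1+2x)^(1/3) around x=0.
(32*x**4/81 - 128*x**3/135 + 16*x**2/5 + 64*x/5 + 6)/(22*x/15 + 1)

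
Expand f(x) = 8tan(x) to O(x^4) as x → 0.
8*x + 8*x**3/3 + O(x**4)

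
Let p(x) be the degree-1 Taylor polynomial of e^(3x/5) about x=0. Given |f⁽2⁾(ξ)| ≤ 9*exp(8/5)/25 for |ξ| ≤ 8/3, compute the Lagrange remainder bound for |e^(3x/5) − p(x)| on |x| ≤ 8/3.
32*exp(8/5)/25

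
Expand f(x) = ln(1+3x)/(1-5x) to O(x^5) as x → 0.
3*x + 21*x**2/2 + 123*x**3/2 + 1149*x**4/4 + O(x**5)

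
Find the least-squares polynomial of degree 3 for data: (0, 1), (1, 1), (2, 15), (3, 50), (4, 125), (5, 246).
59/63 + (-89/54)x + (23/252)x² + (217/108)x³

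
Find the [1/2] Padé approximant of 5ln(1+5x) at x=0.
25*x/(-25*x**2/12 + 5*x/2 + 1)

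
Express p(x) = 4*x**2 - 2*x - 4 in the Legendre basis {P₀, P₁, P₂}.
(-8/3)P₀ + (-2)P₁ + (8/3)P₂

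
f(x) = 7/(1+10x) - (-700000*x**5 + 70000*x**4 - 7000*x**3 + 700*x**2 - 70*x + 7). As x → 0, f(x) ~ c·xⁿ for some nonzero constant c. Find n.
6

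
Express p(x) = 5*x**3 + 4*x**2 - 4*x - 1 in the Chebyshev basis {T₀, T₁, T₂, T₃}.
T₀ + (-1/4)T₁ + (2)T₂ + (5/4)T₃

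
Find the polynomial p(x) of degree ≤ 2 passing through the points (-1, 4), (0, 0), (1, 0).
2*x**2 - 2*x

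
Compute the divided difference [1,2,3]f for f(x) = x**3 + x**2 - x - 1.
7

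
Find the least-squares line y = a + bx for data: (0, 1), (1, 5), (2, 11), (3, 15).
a = 4/5, b = 24/5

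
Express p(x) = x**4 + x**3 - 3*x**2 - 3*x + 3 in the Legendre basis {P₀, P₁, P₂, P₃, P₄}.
(11/5)P₀ + (-12/5)P₁ + (-10/7)P₂ + (2/5)P₃ + (8/35)P₄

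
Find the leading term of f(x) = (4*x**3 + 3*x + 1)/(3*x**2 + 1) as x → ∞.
4*x/3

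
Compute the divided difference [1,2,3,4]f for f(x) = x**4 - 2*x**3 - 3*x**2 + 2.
8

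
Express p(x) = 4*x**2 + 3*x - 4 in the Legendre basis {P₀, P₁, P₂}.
(-8/3)P₀ + (3)P₁ + (8/3)P₂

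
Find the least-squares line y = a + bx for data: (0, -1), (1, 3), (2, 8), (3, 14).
a = -3/2, b = 5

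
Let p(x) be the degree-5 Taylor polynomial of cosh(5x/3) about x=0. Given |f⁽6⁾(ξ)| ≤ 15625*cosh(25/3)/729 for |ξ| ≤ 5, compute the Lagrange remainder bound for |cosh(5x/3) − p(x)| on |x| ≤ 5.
48828125*cosh(25/3)/104976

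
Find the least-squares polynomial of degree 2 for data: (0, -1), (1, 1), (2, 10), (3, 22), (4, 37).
-51/35 + (99/70)x + (29/14)x²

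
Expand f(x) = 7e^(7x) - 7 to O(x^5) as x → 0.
49*x + 343*x**2/2 + 2401*x**3/6 + 16807*x**4/24 + O(x**5)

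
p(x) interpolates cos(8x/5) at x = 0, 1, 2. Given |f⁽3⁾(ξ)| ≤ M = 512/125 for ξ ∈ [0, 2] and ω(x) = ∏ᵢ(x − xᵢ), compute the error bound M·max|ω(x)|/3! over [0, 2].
512*sqrt(3)/3375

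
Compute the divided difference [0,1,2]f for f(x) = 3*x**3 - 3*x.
9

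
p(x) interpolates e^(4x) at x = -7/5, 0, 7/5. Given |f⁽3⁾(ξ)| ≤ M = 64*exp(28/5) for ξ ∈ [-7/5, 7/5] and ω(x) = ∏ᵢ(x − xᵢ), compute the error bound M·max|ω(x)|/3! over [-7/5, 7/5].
21952*sqrt(3)*exp(28/5)/3375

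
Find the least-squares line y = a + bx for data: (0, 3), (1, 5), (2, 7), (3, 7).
a = 17/5, b = 7/5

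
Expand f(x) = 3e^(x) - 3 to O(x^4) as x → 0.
3*x + 3*x**2/2 + x**3/2 + O(x**4)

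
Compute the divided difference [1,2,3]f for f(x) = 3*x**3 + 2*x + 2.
18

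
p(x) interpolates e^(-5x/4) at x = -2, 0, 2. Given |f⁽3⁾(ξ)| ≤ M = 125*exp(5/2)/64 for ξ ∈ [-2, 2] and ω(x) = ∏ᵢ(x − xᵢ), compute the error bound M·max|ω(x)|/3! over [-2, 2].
125*sqrt(3)*exp(5/2)/216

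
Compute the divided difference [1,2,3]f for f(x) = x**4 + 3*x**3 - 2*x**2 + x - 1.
41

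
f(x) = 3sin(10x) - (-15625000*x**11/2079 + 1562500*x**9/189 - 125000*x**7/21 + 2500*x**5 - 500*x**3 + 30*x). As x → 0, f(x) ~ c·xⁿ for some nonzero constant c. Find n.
13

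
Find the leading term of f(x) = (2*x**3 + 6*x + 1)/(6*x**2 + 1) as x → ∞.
x/3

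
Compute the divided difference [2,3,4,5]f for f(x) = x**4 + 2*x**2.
14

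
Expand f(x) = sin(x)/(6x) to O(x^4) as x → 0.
1/6 - x**2/36 + O(x**4)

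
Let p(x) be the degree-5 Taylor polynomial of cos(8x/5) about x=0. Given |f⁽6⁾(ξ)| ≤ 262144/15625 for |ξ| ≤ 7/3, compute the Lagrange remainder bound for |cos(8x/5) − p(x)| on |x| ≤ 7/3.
1927561216/512578125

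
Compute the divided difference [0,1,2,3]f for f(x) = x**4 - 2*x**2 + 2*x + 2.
6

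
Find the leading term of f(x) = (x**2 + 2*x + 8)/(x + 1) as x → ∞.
x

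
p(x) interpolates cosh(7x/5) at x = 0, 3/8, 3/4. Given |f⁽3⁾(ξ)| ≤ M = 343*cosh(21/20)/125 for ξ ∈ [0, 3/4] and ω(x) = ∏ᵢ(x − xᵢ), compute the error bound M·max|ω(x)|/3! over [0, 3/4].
343*sqrt(3)*cosh(21/20)/64000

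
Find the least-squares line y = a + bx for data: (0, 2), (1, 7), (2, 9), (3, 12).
a = 27/10, b = 16/5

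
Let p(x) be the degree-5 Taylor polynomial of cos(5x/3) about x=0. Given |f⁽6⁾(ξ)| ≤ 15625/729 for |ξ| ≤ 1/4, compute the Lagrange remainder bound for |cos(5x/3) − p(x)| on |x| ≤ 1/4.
3125/429981696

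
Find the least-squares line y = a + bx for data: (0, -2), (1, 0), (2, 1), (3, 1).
a = -3/2, b = 1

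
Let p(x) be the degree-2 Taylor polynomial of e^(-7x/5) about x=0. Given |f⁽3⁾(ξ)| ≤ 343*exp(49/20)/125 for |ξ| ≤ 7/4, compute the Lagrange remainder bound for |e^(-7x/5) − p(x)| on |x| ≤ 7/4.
117649*exp(49/20)/48000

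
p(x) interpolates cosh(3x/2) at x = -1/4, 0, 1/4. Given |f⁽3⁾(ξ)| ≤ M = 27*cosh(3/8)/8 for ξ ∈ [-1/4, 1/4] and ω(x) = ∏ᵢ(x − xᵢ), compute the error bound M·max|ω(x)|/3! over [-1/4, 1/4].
sqrt(3)*cosh(3/8)/512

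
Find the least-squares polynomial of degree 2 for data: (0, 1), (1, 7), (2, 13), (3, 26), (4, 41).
48/35 + (193/70)x + (25/14)x²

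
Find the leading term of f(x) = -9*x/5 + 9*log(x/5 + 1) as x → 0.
-9*x**2/50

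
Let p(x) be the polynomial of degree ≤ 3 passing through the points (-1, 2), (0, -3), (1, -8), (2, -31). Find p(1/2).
-35/8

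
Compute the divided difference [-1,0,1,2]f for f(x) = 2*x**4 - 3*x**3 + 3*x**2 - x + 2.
1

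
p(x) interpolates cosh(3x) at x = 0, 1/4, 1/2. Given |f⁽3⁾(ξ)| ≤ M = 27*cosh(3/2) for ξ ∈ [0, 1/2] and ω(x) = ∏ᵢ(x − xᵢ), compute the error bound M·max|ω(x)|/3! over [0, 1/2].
sqrt(3)*cosh(3/2)/64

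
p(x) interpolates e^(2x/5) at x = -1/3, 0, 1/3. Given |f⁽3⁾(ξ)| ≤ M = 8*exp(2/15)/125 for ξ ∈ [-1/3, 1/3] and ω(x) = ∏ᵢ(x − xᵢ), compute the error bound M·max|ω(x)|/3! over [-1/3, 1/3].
8*sqrt(3)*exp(2/15)/91125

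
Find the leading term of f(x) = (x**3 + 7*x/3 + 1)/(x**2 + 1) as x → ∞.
x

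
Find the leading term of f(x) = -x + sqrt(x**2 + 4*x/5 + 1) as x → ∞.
2/5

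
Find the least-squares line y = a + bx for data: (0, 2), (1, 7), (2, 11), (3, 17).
a = 19/10, b = 49/10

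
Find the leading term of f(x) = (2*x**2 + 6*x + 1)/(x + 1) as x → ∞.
2*x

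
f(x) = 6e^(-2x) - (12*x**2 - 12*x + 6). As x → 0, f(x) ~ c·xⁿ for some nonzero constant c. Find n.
3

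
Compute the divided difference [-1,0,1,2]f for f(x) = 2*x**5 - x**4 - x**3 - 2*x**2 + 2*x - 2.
7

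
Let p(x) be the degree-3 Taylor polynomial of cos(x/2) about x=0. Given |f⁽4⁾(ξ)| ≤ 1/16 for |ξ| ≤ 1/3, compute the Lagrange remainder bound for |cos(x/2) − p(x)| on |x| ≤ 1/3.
1/31104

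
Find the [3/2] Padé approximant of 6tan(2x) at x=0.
(-16*x**3/5 + 12*x)/(1 - 8*x**2/5)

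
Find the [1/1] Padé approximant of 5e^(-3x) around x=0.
(5 - 15*x/2)/(3*x/2 + 1)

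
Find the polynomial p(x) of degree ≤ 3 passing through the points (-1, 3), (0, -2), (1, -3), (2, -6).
-x**3 + 2*x**2 - 2*x - 2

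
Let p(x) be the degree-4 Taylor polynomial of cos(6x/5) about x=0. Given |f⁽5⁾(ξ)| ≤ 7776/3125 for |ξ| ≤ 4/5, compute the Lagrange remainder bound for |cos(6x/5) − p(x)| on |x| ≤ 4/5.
331776/48828125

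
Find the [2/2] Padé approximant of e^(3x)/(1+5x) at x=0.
(73*x**2/44 + 67*x/33 + 1)/(-631*x**2/132 + 133*x/33 + 1)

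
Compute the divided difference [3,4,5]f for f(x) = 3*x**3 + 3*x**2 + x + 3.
39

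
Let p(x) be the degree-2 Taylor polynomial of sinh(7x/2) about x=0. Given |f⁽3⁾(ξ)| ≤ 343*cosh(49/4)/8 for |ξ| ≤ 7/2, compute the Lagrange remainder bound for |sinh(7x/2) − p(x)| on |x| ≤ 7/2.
117649*cosh(49/4)/384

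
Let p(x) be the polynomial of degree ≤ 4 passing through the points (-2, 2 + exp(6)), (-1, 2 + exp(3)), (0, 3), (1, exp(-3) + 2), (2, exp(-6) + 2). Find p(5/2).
(-420*exp(3) + 315 + (-180*exp(3) + 634 + 35*exp(6))*exp(6))*exp(-6)/128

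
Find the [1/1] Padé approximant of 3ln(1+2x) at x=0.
6*x/(x + 1)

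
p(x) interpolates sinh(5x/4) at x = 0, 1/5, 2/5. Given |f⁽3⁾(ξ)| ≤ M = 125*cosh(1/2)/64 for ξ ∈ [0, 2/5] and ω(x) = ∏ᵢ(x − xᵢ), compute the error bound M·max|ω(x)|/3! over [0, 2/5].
sqrt(3)*cosh(1/2)/1728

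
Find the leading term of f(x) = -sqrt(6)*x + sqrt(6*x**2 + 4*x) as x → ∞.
sqrt(6)/3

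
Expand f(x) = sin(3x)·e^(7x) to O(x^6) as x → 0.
3*x + 21*x**2 + 69*x**3 + 140*x**4 + 1919*x**5/10 + O(x**6)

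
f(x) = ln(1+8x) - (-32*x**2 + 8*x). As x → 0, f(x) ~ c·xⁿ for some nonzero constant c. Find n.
3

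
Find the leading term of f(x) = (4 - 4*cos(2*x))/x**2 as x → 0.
8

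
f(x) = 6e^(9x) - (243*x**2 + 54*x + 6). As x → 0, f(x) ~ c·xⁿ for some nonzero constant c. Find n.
3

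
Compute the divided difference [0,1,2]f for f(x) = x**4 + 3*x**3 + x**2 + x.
17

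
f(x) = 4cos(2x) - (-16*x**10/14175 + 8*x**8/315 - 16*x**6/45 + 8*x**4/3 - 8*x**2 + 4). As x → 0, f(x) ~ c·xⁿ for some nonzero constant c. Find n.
12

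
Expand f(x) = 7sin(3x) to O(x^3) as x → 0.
21*x + O(x**3)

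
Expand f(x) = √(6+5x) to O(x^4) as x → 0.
sqrt(6) + 5*sqrt(6)*x/12 - 25*sqrt(6)*x**2/288 + 125*sqrt(6)*x**3/3456 + O(x**4)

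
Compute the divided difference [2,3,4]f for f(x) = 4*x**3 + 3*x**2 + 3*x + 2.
39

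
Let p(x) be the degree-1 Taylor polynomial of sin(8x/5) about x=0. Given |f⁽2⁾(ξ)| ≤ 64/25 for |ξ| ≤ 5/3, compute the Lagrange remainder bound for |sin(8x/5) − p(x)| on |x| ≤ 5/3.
32/9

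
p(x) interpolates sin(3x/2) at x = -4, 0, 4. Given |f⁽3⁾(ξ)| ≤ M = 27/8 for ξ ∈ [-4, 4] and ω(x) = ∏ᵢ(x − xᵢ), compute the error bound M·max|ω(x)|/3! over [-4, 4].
8*sqrt(3)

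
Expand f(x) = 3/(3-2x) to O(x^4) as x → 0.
1 + 2*x/3 + 4*x**2/9 + 8*x**3/27 + O(x**4)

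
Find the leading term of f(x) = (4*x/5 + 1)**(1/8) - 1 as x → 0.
x/10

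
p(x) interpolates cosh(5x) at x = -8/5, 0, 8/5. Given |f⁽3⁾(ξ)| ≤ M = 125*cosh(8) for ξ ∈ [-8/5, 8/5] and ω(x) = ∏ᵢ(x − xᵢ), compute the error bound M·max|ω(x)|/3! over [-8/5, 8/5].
512*sqrt(3)*cosh(8)/27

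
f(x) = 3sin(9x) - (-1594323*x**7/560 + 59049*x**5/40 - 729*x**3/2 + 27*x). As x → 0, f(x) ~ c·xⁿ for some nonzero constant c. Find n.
9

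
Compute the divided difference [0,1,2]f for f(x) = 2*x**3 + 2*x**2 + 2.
8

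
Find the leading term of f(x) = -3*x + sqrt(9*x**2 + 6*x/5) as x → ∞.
1/5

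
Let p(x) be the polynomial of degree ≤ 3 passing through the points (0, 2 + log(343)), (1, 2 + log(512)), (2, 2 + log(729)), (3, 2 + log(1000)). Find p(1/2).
2 + log(256*2**(5/8)*3**(1/8)*5**(3/16)*7**(15/16)/9)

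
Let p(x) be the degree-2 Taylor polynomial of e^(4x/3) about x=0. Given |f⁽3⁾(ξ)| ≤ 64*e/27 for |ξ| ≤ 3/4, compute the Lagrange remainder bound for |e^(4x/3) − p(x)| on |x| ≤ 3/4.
e/6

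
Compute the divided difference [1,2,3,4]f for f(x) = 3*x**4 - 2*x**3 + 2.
28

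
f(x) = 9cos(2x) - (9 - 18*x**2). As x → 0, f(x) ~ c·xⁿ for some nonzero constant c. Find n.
4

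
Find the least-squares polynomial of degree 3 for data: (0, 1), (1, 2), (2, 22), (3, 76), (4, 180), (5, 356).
97/126 + (-685/756)x + (-1/9)x² + (313/108)x³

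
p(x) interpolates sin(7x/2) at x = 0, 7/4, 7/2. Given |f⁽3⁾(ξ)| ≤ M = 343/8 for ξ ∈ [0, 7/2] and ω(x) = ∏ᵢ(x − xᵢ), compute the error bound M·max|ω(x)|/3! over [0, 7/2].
117649*sqrt(3)/13824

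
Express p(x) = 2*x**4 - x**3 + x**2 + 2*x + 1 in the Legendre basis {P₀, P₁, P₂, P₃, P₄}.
(26/15)P₀ + (7/5)P₁ + (38/21)P₂ + (-2/5)P₃ + (16/35)P₄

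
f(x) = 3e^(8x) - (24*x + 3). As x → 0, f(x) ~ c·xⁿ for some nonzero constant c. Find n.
2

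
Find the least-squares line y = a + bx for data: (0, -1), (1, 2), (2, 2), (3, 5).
a = -7/10, b = 9/5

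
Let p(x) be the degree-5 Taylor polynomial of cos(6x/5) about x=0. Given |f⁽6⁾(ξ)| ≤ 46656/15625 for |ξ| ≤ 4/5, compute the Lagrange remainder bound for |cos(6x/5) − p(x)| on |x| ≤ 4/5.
1327104/1220703125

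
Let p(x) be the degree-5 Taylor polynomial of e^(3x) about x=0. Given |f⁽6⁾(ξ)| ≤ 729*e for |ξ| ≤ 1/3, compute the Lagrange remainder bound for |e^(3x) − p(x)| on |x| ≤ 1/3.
e/720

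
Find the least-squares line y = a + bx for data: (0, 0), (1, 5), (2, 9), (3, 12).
a = 1/2, b = 4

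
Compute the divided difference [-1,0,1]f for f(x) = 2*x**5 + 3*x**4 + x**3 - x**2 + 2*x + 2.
2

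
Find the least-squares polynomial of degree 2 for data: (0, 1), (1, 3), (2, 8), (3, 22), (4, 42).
10/7 + (-193/70)x + (45/14)x²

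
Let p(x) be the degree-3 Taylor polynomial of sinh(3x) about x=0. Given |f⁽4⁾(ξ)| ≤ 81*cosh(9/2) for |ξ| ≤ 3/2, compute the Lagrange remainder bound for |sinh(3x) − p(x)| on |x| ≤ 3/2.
2187*cosh(9/2)/128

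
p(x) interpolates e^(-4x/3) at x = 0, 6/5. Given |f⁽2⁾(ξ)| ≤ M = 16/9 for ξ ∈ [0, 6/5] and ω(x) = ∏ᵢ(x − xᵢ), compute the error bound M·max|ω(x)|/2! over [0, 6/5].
8/25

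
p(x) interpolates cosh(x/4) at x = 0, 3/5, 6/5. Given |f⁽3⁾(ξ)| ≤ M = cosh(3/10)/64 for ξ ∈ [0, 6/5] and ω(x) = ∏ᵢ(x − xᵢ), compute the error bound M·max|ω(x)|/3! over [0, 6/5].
sqrt(3)*cosh(3/10)/8000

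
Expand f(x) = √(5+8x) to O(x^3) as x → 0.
sqrt(5) + 4*sqrt(5)*x/5 - 8*sqrt(5)*x**2/25 + O(x**3)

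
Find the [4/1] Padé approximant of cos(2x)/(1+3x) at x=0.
(2*x**4/3 - 2*x**2 + 1)/(3*x + 1)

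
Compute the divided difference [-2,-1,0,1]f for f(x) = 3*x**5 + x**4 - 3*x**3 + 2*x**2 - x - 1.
10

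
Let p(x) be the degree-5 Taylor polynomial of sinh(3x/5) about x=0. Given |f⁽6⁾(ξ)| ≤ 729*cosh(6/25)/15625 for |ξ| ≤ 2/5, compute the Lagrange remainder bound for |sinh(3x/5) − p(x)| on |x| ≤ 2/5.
324*cosh(6/25)/1220703125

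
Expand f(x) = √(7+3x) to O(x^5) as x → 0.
sqrt(7) + 3*sqrt(7)*x/14 - 9*sqrt(7)*x**2/392 + 27*sqrt(7)*x**3/5488 - 405*sqrt(7)*x**4/307328 + O(x**5)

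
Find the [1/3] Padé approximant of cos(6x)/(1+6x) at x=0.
(1 - 5*x/2)/(63*x**3 + 3*x**2 + 7*x/2 + 1)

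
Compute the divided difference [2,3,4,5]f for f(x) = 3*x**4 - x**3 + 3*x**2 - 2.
41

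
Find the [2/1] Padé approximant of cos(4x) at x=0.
1 - 8*x**2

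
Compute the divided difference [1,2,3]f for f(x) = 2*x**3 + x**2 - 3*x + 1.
13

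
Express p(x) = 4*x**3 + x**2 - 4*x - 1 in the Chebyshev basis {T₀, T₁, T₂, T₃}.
(-1/2)T₀ - T₁ + (1/2)T₂ + T₃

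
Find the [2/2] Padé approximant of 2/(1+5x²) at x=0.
2/(5*x**2 + 1)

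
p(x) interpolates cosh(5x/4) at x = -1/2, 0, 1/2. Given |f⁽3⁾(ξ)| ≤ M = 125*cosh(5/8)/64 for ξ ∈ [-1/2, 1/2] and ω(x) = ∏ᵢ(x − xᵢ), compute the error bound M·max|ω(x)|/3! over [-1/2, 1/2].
125*sqrt(3)*cosh(5/8)/13824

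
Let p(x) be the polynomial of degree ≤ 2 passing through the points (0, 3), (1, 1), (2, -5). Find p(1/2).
5/2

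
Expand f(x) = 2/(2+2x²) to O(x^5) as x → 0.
1 - x**2 + x**4 + O(x**5)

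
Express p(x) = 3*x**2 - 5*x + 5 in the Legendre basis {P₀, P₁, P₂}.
(6)P₀ + (-5)P₁ + (2)P₂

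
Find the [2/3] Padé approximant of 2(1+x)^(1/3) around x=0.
(7*x**2/9 + 8*x/3 + 2)/(-x**3/162 + x**2/6 + x + 1)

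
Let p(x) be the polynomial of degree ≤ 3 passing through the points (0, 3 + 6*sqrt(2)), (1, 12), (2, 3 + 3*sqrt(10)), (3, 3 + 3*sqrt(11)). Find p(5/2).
3/16 + 3*sqrt(2)/8 + 15*sqrt(11)/16 + 45*sqrt(10)/16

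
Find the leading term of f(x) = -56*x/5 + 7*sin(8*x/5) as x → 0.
-1792*x**3/375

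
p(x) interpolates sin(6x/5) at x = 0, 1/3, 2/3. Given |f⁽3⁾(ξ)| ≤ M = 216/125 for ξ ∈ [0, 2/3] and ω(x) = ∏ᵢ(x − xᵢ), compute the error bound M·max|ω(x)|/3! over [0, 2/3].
8*sqrt(3)/3375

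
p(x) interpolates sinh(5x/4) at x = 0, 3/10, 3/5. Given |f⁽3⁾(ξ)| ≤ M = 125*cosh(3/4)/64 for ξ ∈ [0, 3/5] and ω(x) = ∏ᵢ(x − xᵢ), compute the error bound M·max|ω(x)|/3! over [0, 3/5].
sqrt(3)*cosh(3/4)/512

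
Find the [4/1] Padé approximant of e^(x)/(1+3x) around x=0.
(7429*x**4/167160 + 3463*x**3/20895 + 6969*x**2/13930 + 6964*x/6965 + 1)/(20894*x/6965 + 1)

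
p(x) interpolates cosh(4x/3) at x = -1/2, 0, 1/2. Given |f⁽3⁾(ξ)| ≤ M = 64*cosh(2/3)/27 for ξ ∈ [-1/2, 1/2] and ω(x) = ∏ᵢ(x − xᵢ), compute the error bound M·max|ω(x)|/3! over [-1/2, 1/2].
8*sqrt(3)*cosh(2/3)/729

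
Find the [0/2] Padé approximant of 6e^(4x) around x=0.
6/(8*x**2 - 4*x + 1)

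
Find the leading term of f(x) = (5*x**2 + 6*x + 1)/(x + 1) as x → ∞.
5*x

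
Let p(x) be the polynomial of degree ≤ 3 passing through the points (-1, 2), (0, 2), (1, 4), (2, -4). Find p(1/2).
7/2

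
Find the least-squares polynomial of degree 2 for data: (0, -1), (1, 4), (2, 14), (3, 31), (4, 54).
-6/7 + (99/70)x + (43/14)x²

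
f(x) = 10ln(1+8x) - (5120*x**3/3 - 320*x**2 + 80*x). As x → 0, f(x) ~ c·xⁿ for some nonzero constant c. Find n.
4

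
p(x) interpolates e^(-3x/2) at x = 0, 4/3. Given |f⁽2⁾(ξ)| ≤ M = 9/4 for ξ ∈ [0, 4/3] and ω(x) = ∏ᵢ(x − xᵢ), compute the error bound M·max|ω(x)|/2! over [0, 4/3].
1/2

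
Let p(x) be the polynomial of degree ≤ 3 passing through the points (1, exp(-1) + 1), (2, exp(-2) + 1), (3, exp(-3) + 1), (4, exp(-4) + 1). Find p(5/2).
(-exp(3) - 1 + 9*e + 9*exp(2) + 16*exp(4))*exp(-4)/16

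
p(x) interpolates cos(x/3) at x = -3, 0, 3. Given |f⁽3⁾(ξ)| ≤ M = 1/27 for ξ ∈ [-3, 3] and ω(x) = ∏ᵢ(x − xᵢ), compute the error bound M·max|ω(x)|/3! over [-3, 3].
sqrt(3)/27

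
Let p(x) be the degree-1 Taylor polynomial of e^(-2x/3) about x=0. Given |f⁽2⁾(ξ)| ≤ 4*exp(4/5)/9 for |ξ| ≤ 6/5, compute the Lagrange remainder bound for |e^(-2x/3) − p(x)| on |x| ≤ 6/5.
8*exp(4/5)/25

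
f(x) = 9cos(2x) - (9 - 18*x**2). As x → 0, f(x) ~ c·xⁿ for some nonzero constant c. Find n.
4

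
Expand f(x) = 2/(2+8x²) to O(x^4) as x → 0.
1 - 4*x**2 + O(x**4)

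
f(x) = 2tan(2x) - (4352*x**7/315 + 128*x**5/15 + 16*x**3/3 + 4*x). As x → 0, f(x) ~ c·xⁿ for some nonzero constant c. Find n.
9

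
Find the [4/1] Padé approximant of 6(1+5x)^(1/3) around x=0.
(1250*x**4/81 - 400*x**3/27 + 20*x**2 + 32*x + 6)/(11*x/3 + 1)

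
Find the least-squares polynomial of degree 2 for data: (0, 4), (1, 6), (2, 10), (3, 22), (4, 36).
146/35 + (-8/7)x + (16/7)x²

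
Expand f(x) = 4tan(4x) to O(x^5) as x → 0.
16*x + 256*x**3/3 + O(x**5)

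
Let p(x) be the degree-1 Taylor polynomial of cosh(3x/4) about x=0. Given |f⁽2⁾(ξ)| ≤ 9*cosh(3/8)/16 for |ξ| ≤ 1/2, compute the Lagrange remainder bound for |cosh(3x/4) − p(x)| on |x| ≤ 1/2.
9*cosh(3/8)/128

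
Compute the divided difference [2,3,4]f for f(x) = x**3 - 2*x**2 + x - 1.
7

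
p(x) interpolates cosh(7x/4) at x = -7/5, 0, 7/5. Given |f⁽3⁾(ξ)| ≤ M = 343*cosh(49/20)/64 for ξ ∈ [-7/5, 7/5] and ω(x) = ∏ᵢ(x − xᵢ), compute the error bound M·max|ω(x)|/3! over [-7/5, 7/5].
117649*sqrt(3)*cosh(49/20)/216000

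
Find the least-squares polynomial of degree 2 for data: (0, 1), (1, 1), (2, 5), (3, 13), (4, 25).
1 + (-2)x + (2)x²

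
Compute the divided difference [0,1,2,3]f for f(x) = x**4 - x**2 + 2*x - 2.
6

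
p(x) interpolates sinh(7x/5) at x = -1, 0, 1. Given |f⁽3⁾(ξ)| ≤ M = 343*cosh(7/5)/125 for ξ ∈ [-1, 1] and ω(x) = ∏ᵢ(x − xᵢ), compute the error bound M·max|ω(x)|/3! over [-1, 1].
343*sqrt(3)*cosh(7/5)/3375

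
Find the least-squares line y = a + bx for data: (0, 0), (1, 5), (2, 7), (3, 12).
a = 3/10, b = 19/5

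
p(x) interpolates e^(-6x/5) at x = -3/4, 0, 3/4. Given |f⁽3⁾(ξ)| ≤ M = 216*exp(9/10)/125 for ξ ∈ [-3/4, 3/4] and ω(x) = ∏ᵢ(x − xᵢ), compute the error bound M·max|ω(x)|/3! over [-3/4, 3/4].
27*sqrt(3)*exp(9/10)/1000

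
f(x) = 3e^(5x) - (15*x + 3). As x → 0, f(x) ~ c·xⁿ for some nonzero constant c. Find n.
2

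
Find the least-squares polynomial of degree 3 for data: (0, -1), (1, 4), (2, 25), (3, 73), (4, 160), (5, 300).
-139/126 + (1465/756)x + (179/126)x² + (221/108)x³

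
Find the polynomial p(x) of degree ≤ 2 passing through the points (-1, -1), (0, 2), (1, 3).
-x**2 + 2*x + 2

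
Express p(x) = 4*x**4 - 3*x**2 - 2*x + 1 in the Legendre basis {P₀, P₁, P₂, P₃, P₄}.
(4/5)P₀ + (-2)P₁ + (2/7)P₂ + (32/35)P₄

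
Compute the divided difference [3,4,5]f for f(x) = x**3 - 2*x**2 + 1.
10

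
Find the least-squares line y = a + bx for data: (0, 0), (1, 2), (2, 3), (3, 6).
a = -1/10, b = 19/10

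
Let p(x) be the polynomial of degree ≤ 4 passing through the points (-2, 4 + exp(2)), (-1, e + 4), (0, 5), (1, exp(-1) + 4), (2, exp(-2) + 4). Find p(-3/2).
(-5 + 28*e + (35*exp(2) + 140*e + 442)*exp(2))*exp(-2)/128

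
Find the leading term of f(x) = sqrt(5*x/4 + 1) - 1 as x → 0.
5*x/8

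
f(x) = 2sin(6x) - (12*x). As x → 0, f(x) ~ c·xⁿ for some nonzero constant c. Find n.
3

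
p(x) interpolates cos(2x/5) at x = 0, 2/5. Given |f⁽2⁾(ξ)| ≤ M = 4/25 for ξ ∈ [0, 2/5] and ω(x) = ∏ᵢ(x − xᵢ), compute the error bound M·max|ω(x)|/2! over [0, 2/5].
2/625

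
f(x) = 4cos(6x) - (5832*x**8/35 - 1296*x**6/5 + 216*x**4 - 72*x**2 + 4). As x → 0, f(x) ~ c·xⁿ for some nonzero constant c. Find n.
10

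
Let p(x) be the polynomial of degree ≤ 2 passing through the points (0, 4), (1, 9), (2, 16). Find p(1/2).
25/4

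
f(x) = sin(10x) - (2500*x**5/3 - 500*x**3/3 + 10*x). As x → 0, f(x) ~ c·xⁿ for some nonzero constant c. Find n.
7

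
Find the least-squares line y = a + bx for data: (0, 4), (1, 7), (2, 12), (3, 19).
a = 3, b = 5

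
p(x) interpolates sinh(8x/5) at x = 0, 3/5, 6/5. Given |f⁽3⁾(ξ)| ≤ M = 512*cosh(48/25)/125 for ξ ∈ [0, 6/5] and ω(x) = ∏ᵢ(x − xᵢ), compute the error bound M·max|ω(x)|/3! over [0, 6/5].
512*sqrt(3)*cosh(48/25)/15625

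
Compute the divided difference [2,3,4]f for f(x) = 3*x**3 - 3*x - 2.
27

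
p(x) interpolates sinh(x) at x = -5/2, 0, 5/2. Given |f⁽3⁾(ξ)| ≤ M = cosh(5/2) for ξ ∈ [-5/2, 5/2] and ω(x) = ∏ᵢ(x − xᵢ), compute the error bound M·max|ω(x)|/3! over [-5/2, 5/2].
125*sqrt(3)*cosh(5/2)/216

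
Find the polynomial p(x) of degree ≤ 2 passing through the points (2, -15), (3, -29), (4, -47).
-2*x**2 - 4*x + 1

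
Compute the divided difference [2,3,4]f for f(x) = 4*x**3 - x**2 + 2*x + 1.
35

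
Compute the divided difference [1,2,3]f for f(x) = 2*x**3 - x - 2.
12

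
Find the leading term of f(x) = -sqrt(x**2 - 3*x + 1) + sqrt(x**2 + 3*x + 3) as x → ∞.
3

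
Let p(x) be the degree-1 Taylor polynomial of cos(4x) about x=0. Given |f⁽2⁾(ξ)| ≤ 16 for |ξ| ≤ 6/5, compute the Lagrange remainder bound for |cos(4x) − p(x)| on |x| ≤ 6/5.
288/25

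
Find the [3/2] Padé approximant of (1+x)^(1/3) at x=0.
(7*x**3/405 + 7*x**2/15 + 7*x/5 + 1)/(2*x**2/9 + 16*x/15 + 1)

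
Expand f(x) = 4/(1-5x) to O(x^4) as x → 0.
4 + 20*x + 100*x**2 + 500*x**3 + O(x**4)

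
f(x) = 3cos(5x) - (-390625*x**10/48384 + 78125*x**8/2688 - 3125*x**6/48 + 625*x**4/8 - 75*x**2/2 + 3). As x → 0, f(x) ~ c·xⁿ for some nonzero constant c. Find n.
12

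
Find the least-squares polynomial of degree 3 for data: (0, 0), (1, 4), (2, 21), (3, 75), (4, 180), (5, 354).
17/63 + (137/189)x + (-113/126)x² + (161/54)x³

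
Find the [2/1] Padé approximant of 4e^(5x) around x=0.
(50*x**2/3 + 40*x/3 + 4)/(1 - 5*x/3)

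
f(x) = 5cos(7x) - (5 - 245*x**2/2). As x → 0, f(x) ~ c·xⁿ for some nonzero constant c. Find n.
4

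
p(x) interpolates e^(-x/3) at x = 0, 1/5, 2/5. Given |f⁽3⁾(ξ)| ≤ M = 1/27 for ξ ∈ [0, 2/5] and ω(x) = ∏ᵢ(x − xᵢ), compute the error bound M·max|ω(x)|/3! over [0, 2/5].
sqrt(3)/91125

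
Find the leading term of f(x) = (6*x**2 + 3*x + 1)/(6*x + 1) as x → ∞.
x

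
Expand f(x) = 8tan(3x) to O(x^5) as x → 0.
24*x + 72*x**3 + O(x**5)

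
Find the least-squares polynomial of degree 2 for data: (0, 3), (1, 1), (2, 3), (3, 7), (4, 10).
88/35 + (-10/7)x + (6/7)x²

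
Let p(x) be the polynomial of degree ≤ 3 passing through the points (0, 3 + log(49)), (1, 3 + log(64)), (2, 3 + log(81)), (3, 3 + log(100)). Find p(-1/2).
3 + log(583443*35**(3/8)*6**(1/4)/81920)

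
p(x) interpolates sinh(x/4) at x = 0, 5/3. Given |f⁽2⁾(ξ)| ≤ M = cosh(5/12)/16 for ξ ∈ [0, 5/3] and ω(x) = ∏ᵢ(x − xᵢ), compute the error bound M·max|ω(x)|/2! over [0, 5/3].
25*cosh(5/12)/1152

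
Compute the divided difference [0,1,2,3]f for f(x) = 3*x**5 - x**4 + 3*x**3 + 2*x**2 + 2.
72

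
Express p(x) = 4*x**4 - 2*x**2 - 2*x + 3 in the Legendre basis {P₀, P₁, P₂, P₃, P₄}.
(47/15)P₀ + (-2)P₁ + (20/21)P₂ + (32/35)P₄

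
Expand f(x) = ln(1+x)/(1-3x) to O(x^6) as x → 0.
x + 5*x**2/2 + 47*x**3/6 + 93*x**4/4 + 1399*x**5/20 + O(x**6)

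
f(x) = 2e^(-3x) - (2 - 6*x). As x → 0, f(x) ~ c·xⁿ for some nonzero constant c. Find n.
2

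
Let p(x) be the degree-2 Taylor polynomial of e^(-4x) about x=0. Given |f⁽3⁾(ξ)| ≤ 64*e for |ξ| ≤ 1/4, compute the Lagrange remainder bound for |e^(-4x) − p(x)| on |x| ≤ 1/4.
e/6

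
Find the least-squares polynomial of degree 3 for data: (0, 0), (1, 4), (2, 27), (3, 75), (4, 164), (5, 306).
-17/63 + (241/189)x + (239/126)x² + (109/54)x³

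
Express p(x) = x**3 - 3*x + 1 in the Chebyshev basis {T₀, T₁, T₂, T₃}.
T₀ + (-9/4)T₁ + (1/4)T₃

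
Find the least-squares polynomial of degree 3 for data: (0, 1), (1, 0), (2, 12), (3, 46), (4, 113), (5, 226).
6/7 + (-55/21)x + (5/14)x² + (11/6)x³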